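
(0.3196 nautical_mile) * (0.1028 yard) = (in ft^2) 598.9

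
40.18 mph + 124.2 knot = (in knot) 159.1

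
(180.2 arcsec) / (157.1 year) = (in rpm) 1.684e-12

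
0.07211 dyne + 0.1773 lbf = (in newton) 0.7887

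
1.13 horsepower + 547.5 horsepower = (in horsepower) 548.6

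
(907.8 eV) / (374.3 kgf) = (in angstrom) 3.962e-10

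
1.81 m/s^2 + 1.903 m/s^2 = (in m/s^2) 3.713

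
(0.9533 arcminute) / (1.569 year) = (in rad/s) 5.604e-12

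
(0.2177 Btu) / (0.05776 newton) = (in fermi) 3.977e+18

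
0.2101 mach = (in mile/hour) 160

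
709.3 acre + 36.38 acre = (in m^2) 3.018e+06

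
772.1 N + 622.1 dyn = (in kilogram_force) 78.73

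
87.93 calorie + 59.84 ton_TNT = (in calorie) 5.984e+10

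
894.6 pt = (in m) 0.3156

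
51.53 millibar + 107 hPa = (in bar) 0.1585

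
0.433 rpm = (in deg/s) 2.598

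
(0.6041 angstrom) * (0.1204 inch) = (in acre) 4.565e-17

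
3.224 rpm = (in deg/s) 19.34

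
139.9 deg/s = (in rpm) 23.32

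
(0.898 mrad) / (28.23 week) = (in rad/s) 5.26e-11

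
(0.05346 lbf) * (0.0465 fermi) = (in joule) 1.106e-17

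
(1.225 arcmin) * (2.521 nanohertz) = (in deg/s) 5.147e-11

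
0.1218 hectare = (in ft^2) 1.311e+04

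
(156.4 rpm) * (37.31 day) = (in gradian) 3.361e+09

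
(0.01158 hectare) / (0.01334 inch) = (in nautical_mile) 184.5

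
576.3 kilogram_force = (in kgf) 576.3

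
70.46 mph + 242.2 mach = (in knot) 1.604e+05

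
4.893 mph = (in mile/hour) 4.893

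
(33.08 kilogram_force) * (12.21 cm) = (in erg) 3.961e+08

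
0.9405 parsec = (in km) 2.902e+13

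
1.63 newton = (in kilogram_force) 0.1662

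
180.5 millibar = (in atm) 0.1781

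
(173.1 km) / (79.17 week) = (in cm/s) 0.3615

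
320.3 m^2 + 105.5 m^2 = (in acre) 0.1052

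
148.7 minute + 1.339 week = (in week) 1.354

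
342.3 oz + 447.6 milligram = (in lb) 21.39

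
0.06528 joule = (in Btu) 6.187e-05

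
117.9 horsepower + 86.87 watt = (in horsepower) 118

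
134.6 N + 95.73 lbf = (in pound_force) 126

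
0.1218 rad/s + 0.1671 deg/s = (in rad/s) 0.1247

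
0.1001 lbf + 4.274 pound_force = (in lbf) 4.374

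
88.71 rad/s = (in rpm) 847.1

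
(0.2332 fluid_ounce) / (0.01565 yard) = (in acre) 1.191e-07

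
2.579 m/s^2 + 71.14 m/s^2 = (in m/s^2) 73.72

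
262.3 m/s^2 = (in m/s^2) 262.3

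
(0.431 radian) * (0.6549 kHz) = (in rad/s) 282.3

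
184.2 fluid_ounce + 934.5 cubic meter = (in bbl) 5878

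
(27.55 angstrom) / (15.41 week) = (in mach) 8.681e-19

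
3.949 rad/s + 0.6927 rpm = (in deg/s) 230.4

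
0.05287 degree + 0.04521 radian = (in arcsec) 9516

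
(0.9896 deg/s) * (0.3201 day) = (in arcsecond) 9.853e+07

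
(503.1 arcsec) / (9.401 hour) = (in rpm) 6.882e-07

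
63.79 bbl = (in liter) 1.014e+04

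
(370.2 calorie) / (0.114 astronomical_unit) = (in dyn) 0.009082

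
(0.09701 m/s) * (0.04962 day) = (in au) 2.78e-09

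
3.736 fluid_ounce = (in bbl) 0.0006949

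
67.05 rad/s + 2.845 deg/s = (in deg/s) 3845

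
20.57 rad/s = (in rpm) 196.4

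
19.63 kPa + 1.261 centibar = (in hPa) 208.9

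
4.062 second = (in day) 4.701e-05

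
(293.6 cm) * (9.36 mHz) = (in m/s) 0.02748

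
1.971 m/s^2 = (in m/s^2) 1.971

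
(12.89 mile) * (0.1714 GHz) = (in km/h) 1.28e+13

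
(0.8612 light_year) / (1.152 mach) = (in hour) 5.77e+09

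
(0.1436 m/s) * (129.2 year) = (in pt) 1.659e+12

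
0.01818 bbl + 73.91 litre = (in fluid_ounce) 2597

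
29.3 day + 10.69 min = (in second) 2.532e+06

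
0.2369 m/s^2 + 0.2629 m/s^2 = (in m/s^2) 0.4998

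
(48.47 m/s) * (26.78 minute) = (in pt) 2.208e+08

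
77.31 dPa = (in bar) 7.731e-05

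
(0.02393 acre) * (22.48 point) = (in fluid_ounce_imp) 2.703e+04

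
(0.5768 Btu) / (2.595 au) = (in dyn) 0.0001568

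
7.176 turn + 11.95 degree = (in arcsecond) 9.343e+06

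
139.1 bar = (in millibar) 1.391e+05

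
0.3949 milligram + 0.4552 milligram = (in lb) 1.874e-06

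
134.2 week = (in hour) 2.255e+04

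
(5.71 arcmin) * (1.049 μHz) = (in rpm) 1.664e-08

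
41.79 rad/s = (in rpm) 399.1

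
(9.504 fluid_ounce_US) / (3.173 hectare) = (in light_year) 9.363e-25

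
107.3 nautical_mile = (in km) 198.7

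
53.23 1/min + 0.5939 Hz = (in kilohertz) 0.001481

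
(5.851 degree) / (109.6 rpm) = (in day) 1.03e-07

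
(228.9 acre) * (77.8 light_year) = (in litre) 6.818e+26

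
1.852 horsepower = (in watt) 1381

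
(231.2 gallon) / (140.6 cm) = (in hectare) 6.225e-05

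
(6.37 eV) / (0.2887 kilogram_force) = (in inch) 1.419e-17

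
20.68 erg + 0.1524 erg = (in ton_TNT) 4.979e-16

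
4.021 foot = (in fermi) 1.226e+15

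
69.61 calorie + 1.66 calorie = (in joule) 298.2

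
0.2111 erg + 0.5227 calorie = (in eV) 1.365e+19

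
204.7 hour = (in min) 1.228e+04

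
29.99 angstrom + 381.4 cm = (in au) 2.55e-11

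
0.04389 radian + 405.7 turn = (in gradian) 1.623e+05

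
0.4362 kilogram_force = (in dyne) 4.278e+05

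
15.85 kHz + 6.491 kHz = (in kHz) 22.34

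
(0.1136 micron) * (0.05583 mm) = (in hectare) 6.342e-16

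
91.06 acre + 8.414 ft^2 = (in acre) 91.06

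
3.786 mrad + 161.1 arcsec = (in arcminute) 15.7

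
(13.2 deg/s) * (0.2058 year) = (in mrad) 1.495e+09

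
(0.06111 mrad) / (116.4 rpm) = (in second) 5.013e-06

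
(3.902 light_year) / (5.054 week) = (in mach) 3.547e+07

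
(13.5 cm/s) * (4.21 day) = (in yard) 5.37e+04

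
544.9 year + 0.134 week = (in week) 2.841e+04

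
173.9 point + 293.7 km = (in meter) 2.937e+05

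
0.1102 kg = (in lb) 0.2429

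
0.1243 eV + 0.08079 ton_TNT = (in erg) 3.38e+15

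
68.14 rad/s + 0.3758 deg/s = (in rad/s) 68.15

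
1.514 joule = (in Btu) 0.001435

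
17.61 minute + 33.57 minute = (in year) 9.737e-05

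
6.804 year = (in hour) 5.96e+04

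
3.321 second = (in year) 1.053e-07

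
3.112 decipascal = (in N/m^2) 0.3112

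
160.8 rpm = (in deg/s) 964.8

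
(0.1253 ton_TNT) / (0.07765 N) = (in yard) 7.384e+09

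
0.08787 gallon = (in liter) 0.3326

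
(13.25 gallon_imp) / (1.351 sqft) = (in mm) 479.9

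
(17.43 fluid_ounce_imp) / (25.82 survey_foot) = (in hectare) 6.293e-09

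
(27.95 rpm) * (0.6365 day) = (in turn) 2.562e+04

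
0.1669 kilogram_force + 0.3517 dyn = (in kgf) 0.1669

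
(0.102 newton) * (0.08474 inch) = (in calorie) 5.247e-05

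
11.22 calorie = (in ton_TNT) 1.122e-08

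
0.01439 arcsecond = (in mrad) 6.976e-05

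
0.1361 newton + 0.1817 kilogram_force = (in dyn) 1.918e+05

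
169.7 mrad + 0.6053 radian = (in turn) 0.1233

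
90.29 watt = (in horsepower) 0.1211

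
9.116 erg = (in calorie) 2.179e-07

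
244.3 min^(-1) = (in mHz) 4072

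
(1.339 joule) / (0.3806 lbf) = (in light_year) 8.36e-17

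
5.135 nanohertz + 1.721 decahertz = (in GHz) 1.721e-08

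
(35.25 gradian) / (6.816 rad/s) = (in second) 0.08124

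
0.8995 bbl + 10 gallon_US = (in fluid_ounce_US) 6116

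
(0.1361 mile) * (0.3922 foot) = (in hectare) 0.002618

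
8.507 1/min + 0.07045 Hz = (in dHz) 2.122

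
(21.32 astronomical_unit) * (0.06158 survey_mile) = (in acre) 7.811e+10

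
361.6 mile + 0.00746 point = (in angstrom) 5.819e+15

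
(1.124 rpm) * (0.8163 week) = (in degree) 3.33e+06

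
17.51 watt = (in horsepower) 0.02348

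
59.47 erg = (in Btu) 5.637e-09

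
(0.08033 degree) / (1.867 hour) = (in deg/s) 1.195e-05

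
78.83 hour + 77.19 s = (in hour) 78.85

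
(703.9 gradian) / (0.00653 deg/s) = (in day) 1.123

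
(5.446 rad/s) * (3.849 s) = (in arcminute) 7.206e+04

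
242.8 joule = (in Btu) 0.2301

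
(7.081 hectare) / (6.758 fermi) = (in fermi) 1.048e+34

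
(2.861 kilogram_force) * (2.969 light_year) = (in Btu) 7.47e+14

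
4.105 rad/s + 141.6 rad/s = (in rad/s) 145.7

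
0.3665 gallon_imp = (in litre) 1.666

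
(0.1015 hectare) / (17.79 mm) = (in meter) 5.705e+04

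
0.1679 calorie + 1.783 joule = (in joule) 2.485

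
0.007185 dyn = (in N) 7.185e-08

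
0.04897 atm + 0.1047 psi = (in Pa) 5684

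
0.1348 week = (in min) 1359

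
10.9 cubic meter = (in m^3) 10.9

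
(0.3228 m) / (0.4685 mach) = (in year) 6.417e-11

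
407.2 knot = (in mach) 0.6152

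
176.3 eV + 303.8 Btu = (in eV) 2.001e+24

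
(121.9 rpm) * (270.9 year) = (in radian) 1.091e+11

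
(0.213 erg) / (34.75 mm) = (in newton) 6.129e-07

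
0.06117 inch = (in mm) 1.554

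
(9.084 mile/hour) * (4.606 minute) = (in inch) 4.418e+04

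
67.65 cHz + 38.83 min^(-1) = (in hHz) 0.01324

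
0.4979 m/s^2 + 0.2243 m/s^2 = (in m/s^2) 0.7222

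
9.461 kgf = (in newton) 92.78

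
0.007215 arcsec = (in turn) 5.567e-09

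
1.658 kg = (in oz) 58.48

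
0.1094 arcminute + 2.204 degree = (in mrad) 38.5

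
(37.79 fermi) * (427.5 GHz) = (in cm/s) 1.616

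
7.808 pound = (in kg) 3.542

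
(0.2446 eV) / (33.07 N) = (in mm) 1.185e-18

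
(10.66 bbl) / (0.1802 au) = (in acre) 1.554e-14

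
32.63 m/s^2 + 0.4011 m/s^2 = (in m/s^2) 33.03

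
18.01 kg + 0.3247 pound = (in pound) 40.03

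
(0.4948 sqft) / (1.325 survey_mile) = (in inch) 0.0008487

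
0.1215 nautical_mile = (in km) 0.225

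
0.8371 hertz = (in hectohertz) 0.008371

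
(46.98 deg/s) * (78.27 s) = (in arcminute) 2.206e+05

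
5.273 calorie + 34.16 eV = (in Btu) 0.02091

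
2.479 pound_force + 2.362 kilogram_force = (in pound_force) 7.686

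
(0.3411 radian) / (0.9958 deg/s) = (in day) 0.0002272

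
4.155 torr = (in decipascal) 5540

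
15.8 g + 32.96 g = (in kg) 0.04876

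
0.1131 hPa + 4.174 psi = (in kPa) 28.79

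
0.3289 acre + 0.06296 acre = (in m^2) 1586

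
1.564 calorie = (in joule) 6.544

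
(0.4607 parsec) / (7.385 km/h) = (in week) 1.146e+10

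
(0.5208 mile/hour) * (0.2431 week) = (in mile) 21.27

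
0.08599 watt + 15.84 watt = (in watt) 15.93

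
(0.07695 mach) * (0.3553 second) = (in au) 6.223e-11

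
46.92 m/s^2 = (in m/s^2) 46.92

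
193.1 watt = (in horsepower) 0.259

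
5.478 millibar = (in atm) 0.005406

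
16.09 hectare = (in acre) 39.76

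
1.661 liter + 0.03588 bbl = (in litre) 7.365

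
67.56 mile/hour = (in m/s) 30.2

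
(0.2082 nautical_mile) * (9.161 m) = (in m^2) 3532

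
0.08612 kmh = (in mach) 7.026e-05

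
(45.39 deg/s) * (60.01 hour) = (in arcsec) 3.53e+10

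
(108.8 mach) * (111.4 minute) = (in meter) 2.476e+08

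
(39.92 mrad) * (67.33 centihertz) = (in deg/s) 1.54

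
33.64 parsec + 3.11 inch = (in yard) 1.135e+18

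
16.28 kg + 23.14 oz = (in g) 1.694e+04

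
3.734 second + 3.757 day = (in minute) 5410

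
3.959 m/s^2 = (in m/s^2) 3.959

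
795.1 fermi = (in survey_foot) 2.609e-12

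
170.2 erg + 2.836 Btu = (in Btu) 2.836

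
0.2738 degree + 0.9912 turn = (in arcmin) 2.143e+04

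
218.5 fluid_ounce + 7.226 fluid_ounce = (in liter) 6.676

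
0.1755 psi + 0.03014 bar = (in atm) 0.04169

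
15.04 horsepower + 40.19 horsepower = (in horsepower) 55.23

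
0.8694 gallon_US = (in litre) 3.291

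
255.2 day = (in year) 0.6992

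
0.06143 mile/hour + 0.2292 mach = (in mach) 0.2293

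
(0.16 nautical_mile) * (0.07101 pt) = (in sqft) 0.0799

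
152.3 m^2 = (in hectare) 0.01523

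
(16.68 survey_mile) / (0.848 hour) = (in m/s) 8.793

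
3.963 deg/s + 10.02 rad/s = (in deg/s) 578.1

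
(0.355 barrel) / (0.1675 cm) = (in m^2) 33.7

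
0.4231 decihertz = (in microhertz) 4.231e+04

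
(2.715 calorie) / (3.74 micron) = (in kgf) 3.097e+05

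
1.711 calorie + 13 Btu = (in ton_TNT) 3.28e-06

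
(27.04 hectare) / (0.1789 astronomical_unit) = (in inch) 0.0003978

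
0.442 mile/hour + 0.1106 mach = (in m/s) 37.86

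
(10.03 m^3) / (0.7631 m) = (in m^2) 13.14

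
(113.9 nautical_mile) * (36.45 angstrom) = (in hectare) 7.689e-08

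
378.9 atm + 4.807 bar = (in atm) 383.6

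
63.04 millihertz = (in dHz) 0.6304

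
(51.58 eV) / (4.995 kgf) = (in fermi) 0.0001687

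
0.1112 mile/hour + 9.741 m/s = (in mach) 0.02875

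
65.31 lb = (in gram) 2.962e+04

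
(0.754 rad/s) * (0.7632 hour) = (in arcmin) 7.122e+06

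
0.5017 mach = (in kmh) 615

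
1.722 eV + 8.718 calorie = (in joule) 36.48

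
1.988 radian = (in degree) 113.9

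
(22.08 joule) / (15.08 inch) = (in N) 57.65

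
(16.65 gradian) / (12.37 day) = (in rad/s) 2.447e-07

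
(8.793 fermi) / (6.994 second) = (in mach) 3.692e-18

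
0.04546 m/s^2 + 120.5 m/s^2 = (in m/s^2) 120.5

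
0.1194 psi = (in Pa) 823.2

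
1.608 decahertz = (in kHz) 0.01608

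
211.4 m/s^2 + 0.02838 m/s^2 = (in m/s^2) 211.4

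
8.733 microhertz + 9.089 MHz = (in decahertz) 9.089e+05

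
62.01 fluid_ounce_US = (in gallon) 0.4845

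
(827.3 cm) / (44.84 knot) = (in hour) 9.962e-05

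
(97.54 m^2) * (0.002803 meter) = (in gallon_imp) 60.14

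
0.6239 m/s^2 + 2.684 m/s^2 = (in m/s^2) 3.308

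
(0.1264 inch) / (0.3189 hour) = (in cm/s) 0.0002797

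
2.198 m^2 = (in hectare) 0.0002198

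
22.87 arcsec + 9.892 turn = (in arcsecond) 1.282e+07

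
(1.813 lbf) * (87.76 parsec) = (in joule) 2.184e+19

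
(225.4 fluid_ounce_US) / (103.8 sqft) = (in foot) 0.002268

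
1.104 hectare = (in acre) 2.728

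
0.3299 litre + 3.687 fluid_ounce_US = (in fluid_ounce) 14.84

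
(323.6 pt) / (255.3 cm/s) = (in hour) 1.242e-05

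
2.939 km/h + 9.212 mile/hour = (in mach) 0.01449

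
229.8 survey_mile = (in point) 1.048e+09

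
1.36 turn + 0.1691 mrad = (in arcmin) 2.938e+04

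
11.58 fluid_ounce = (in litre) 0.3425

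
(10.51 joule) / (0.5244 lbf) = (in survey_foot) 14.78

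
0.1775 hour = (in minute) 10.65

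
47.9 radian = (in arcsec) 9.88e+06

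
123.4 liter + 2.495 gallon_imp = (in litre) 134.7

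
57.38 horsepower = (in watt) 4.279e+04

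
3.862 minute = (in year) 7.348e-06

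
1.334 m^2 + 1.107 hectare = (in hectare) 1.107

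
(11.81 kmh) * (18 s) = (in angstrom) 5.905e+11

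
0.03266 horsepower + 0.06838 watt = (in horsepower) 0.03275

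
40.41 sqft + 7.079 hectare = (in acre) 17.49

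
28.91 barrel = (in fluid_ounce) 1.554e+05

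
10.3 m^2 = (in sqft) 110.9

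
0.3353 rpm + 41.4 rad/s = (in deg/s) 2374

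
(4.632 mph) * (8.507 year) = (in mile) 3.452e+05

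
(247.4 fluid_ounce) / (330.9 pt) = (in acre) 1.549e-05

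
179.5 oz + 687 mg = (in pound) 11.22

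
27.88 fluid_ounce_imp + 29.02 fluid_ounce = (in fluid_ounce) 55.81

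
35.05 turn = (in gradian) 1.402e+04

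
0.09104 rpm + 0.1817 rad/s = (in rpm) 1.826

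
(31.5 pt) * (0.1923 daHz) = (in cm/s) 2.137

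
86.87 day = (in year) 0.238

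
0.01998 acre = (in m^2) 80.86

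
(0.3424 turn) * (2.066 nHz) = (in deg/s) 2.547e-07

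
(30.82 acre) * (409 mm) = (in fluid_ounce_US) 1.725e+09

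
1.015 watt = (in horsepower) 0.001361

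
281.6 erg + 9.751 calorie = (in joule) 40.8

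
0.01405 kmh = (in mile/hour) 0.00873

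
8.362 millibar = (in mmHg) 6.272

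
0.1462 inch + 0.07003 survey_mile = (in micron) 1.127e+08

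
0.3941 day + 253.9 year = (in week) 1.324e+04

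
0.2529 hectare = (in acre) 0.6249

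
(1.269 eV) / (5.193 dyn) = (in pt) 1.11e-11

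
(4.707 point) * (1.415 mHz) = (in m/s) 2.35e-06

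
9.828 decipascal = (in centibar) 0.0009828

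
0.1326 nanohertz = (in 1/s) 1.326e-10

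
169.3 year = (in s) 5.339e+09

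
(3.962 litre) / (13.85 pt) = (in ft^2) 8.728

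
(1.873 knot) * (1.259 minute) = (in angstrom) 7.279e+11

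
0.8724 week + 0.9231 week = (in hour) 301.6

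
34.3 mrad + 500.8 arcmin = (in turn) 0.02864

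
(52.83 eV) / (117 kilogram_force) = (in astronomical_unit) 4.931e-32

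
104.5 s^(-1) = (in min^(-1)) 6270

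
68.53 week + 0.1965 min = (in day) 479.7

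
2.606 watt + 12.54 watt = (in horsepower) 0.02031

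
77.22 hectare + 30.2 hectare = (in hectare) 107.4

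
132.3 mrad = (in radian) 0.1323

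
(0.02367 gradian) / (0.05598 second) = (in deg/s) 0.3805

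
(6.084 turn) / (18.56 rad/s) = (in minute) 0.03433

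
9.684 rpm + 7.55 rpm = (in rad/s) 1.805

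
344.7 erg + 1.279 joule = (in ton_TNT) 3.057e-10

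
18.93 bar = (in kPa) 1893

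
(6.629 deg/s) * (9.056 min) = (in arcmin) 2.161e+05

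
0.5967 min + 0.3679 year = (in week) 19.18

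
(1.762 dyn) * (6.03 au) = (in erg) 1.589e+14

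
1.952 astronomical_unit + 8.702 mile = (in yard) 3.194e+11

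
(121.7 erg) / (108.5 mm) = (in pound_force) 2.522e-05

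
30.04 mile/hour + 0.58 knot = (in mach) 0.04032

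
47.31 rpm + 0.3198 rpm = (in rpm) 47.63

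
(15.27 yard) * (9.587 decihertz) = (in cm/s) 1339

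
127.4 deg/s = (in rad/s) 2.224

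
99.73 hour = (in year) 0.01138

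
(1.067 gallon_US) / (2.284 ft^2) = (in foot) 0.06245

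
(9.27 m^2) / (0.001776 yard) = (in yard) 6243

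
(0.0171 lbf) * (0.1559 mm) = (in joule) 1.186e-05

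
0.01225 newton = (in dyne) 1225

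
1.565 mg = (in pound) 3.45e-06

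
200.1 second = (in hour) 0.05558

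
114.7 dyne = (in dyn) 114.7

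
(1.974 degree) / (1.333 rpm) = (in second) 0.2468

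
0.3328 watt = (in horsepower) 0.0004463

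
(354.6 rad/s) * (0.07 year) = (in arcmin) 2.691e+12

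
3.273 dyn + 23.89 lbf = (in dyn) 1.063e+07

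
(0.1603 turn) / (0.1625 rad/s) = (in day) 7.174e-05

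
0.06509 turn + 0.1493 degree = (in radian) 0.4116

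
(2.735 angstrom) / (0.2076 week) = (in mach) 6.397e-18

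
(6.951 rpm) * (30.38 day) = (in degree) 1.095e+08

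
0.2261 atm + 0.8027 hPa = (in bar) 0.2299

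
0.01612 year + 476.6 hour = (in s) 2.224e+06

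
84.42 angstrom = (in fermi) 8.442e+06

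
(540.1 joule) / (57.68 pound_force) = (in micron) 2.105e+06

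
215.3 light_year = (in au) 1.362e+07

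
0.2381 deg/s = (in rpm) 0.03968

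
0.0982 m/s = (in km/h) 0.3535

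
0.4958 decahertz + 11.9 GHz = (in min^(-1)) 7.14e+11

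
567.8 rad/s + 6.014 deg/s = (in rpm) 5423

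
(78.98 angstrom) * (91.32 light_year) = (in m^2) 6.824e+09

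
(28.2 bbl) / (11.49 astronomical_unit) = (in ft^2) 2.808e-11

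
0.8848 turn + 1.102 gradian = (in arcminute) 1.917e+04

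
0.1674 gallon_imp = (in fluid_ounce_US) 25.73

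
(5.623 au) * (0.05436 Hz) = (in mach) 1.343e+08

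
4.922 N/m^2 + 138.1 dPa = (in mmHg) 0.1405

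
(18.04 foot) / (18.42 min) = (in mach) 1.461e-05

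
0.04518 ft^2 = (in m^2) 0.004197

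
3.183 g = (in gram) 3.183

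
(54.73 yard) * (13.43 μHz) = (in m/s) 0.0006721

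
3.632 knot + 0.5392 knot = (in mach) 0.006302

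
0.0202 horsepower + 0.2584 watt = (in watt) 15.32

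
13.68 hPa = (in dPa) 1.368e+04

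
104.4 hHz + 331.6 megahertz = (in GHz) 0.3316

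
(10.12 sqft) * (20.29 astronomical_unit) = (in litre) 2.854e+15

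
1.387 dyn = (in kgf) 1.414e-06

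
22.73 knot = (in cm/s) 1169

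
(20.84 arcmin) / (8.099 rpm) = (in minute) 0.0001191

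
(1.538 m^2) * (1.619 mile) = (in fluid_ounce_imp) 1.41e+08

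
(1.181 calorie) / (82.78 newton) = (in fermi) 5.969e+13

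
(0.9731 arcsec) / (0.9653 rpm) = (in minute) 7.778e-07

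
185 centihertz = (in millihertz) 1850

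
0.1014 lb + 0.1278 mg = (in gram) 45.99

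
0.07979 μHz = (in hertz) 7.979e-08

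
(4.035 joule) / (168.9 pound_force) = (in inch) 0.2114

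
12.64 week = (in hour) 2124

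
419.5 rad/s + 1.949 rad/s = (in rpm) 4025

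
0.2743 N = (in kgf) 0.02797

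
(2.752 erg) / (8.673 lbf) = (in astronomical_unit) 4.768e-20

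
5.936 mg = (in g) 0.005936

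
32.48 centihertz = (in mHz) 324.8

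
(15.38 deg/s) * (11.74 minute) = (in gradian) 1.204e+04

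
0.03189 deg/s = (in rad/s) 0.0005566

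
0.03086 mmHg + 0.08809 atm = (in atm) 0.08813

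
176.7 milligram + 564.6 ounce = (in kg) 16.01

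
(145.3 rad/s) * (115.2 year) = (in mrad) 5.279e+14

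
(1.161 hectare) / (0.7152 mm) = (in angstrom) 1.623e+17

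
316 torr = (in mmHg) 316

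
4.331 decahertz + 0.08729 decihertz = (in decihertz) 433.2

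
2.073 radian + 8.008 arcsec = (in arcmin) 7127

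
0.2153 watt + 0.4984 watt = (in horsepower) 0.0009571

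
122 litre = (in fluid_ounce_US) 4125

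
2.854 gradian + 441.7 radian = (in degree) 2.531e+04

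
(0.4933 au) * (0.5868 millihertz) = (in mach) 1.272e+05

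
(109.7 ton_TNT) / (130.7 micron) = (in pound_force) 7.895e+14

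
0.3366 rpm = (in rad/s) 0.03525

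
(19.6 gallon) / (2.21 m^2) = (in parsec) 1.088e-18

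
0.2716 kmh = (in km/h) 0.2716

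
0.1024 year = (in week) 5.339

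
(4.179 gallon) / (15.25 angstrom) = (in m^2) 1.037e+07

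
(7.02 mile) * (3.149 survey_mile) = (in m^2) 5.725e+07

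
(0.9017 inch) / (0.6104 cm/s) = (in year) 1.19e-07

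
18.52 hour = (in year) 0.002114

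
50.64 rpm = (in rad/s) 5.303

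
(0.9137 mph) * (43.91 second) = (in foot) 58.84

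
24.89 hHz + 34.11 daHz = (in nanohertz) 2.83e+12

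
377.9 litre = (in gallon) 99.83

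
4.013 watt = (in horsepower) 0.005382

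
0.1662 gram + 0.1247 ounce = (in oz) 0.1306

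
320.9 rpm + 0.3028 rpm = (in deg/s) 1927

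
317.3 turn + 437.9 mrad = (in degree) 1.143e+05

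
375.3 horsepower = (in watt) 2.799e+05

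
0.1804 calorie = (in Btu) 0.0007154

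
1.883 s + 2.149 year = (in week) 112.1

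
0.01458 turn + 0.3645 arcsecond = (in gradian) 5.832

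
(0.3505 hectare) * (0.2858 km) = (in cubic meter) 1.002e+06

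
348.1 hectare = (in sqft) 3.747e+07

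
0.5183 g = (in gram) 0.5183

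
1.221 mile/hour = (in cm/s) 54.58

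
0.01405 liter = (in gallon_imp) 0.003091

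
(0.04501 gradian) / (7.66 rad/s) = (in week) 1.526e-10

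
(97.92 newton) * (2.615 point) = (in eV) 5.638e+17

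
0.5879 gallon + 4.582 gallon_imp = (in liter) 23.06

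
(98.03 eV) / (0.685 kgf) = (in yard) 2.557e-18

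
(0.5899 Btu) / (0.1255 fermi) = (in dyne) 4.959e+23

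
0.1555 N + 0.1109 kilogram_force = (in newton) 1.243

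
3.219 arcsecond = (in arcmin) 0.05365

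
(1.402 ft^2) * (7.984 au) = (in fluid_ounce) 5.26e+15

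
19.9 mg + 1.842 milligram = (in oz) 0.0007669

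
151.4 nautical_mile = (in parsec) 9.087e-12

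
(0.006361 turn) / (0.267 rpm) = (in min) 0.02382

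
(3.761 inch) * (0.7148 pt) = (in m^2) 2.409e-05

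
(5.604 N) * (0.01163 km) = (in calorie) 15.58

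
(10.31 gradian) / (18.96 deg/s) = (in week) 8.092e-07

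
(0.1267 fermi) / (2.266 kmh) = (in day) 2.33e-21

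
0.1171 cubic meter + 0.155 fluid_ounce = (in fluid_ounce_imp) 4122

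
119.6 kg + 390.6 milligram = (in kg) 119.6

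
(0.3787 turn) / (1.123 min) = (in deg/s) 2.023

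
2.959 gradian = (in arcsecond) 9587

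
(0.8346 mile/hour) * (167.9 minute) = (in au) 2.512e-08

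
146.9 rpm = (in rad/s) 15.38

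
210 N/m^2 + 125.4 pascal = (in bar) 0.003354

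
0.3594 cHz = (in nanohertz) 3.594e+06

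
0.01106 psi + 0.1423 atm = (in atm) 0.1431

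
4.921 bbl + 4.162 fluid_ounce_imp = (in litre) 782.5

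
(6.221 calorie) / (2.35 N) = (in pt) 3.14e+04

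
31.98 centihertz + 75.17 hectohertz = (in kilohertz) 7.517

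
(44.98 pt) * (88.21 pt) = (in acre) 1.22e-07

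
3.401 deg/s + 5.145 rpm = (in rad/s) 0.5981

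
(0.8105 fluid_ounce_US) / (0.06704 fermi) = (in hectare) 3.575e+07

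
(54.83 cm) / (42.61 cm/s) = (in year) 4.08e-08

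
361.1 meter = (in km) 0.3611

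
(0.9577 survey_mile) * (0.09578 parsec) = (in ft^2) 4.903e+19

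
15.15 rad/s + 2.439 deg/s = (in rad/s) 15.19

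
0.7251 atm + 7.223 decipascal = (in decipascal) 7.347e+05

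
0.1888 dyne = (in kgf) 1.925e-07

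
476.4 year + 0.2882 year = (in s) 1.503e+10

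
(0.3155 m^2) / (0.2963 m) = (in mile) 0.0006616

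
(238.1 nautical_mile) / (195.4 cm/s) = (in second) 2.257e+05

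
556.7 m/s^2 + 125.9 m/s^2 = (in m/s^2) 682.6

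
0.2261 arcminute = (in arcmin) 0.2261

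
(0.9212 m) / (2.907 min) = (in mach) 1.551e-05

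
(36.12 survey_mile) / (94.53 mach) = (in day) 2.09e-05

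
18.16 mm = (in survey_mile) 1.128e-05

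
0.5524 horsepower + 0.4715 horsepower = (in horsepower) 1.024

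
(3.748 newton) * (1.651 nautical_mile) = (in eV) 7.153e+22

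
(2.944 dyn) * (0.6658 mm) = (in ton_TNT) 4.685e-18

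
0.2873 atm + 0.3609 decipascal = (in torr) 218.3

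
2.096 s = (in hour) 0.0005822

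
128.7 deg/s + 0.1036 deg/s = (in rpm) 21.47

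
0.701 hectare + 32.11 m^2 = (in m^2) 7042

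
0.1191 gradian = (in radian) 0.001871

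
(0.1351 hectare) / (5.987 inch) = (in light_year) 9.39e-13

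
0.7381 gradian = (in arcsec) 2391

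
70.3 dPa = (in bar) 7.03e-05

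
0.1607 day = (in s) 1.388e+04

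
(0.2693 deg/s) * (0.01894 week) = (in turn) 8.569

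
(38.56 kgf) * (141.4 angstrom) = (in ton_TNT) 1.278e-15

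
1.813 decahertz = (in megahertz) 1.813e-05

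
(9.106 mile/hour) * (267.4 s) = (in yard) 1190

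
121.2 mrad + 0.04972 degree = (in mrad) 122.1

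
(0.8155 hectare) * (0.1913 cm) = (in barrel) 98.12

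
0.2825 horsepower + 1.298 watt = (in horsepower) 0.2842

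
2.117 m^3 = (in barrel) 13.32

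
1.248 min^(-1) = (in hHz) 0.000208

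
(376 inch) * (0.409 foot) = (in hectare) 0.0001191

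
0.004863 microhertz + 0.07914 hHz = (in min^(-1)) 474.8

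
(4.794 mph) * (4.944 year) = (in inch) 1.316e+10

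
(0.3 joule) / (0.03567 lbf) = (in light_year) 1.999e-16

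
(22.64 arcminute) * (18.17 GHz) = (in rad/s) 1.197e+08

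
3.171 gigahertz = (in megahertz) 3171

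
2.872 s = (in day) 3.324e-05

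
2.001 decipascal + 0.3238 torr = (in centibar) 0.04337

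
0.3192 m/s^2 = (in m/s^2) 0.3192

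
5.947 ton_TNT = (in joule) 2.488e+10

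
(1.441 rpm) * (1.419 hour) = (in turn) 122.7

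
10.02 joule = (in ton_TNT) 2.395e-09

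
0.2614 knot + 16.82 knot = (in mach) 0.02581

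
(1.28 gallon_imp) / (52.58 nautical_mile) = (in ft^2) 6.432e-07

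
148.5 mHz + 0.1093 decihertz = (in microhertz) 1.594e+05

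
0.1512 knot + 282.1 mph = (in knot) 245.3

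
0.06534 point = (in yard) 2.521e-05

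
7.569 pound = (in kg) 3.433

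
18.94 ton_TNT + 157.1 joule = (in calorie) 1.894e+10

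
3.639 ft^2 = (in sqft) 3.639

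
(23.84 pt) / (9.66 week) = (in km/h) 5.182e-09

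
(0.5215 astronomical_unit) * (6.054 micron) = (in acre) 116.7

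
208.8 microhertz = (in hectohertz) 2.088e-06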